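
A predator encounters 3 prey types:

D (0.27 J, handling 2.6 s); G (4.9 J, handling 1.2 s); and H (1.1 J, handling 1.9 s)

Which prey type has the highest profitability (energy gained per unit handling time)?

In descending order of E/h:
G: 4.9/1.2 = 4.08 J/s
H: 1.1/1.9 = 0.579 J/s
D: 0.27/2.6 = 0.104 J/s

G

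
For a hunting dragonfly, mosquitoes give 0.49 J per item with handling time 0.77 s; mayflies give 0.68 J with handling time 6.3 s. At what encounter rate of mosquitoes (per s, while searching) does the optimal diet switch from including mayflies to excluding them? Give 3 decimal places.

The zero-one rule: include mayflies iff E₂/h₂ > λE₁/(1+λh₁). Equality gives the switch point.
λE₁h₂ = E₂ + λE₂h₁ ⇒ λ = E₂/(E₁h₂ − E₂h₁) = 0.68/(3.087 − 0.5236) = 0.2653 per s.

0.265 per s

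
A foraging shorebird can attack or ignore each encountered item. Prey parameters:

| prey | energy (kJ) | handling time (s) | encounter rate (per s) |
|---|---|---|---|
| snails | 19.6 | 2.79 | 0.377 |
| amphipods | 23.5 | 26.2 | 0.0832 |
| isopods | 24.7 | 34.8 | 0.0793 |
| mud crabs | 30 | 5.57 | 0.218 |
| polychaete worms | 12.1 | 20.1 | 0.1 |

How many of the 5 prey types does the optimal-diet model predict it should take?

2

E/h in descending order: snails 7.03, mud crabs 5.39, amphipods 0.897, isopods 0.71, polychaete worms 0.602 kJ/s. The optimal diet is the largest prefix of this list for which every included type satisfies E_i/h_i > R on the types above it.
Rate on top 1: 3.601. mud crabs: 5.39 > 3.601 → include.
Rate on top 2: 4.265. amphipods: 0.897 < 4.265 → exclude; stop.
Optimal diet: snails, mud crabs — 2 of 5 types.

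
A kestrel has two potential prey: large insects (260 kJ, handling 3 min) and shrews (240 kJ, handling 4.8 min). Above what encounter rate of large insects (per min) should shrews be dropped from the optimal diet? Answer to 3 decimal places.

Drop shrews once their profitability E₂/h₂ falls below the rate achievable on large insects alone: E₂/h₂ = λE₁/(1 + λh₁).
Solve for λ: λE₁h₂ = E₂(1 + λh₁) → λ(E₁h₂ − E₂h₁) = E₂ → λ = E₂/(E₁h₂ − E₂h₁).
λ = 240/(260×4.8 − 240×3) = 240/528 = 0.4545 per min.

0.455 per min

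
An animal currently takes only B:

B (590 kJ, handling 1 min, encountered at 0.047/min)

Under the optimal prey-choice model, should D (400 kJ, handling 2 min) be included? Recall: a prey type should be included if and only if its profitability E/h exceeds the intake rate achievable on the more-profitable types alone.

Yes

Current rate: (0.047×590)/(1 + 0.047×1) = 26.49 kJ/min.
Profitability of D: 400/2 = 200 kJ/min.
200 > 26.49, so adding D raises the average — include it.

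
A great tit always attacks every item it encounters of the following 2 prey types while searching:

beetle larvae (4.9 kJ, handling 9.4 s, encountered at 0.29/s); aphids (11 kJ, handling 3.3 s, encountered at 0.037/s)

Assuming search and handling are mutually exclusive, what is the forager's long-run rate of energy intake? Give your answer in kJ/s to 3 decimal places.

Energy encountered per unit search time: 0.29×4.9 + 0.037×11 = 1.828 kJ/s.
Handling time per unit search time: 0.29×9.4 + 0.037×3.3 = 2.848.
Rate = 1.828/(1 + 2.848) = 0.475 kJ/s.

0.475 kJ/s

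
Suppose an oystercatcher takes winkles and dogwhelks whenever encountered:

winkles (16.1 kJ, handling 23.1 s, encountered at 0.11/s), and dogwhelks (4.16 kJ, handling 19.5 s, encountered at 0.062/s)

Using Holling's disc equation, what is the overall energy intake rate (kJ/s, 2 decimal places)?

0.43 kJ/s

R = Σλ_iE_i / (1 + Σλ_ih_i)
Numerator: 0.11×16.1 + 0.062×4.16 = 2.029
Denominator: 1 + 0.11×23.1 + 0.062×19.5 = 4.75
R = 2.029/4.75 = 0.4271 kJ/s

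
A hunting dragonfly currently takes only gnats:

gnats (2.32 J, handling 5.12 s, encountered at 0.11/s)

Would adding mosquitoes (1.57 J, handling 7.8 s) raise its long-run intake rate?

Yes

On gnats alone, R = ΣλE/(1+Σλh) = 0.2552/1.563 = 0.1633 J/s.
Profitability of mosquitoes: 1.57/7.8 = 0.2013 J/s.
0.2013 > 0.1633, so adding mosquitoes raises the average — include it.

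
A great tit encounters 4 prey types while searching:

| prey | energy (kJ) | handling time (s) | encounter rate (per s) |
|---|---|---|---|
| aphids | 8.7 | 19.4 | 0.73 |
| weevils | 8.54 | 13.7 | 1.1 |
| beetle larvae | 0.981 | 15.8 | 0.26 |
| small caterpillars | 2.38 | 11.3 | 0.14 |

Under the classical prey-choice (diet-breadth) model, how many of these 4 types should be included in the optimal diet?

Rank by E/h (kJ/s): weevils 0.623, aphids 0.448, small caterpillars 0.211, beetle larvae 0.0621. Include each in turn until the next type's E/h falls below the running intake rate.
Rate on top 1: 0.5846. aphids: 0.448 < 0.5846 → exclude; stop.
Optimal diet: weevils — 1 of 4 types.

1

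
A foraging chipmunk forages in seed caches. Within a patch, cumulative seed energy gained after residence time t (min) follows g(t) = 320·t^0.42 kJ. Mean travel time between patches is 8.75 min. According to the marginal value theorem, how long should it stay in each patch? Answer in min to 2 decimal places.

6.34 min

Maximise g(t)/(T+t): set derivative to zero → g'(t)(T+t) = g(t).
g'(t) = 0.42·320·t^-0.58. Setting 0.42·320·t^-0.58 = 320·t^0.42/(8.75+t) gives 0.42(8.75+t) = t, so 0.58·t = 0.42×8.75.
t* = 0.42×8.75/0.58 = 6.336 min.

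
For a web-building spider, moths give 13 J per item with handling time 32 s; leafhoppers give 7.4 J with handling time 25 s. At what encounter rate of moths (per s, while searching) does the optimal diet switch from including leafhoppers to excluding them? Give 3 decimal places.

The zero-one rule: include leafhoppers iff E₂/h₂ > λE₁/(1+λh₁). Equality gives the switch point.
λE₁h₂ = E₂ + λE₂h₁ ⇒ λ = E₂/(E₁h₂ − E₂h₁) = 7.4/(325 − 236.8) = 0.0839 per s.

0.084 per s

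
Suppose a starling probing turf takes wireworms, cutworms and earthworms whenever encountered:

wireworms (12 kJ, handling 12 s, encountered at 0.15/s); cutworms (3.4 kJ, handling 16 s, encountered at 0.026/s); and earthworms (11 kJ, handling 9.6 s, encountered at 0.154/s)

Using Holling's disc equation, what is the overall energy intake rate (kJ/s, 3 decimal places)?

R = (0.15×12 + 0.026×3.4 + 0.154×11) / (1 + 0.15×12 + 0.026×16 + 0.154×9.6) = 3.582/4.694 = 0.7631 kJ/s.

0.763 kJ/s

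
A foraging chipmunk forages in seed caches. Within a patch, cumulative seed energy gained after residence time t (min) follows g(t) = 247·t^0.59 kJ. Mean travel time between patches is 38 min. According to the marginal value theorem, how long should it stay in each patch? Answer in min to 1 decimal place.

54.7 min

Optimal t* satisfies g'(t*) = g(t*)/(T + t*).
g'(t) = 0.59·247·t^-0.41. Setting 0.59·247·t^-0.41 = 247·t^0.59/(38+t) gives 0.59(38+t) = t, so 0.41·t = 0.59×38.
t* = 0.59×38/0.41 = 54.68 min.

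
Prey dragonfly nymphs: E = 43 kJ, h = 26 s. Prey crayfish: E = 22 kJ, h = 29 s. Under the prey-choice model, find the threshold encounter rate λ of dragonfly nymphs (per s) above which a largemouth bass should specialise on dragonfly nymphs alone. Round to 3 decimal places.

Drop crayfish once their profitability E₂/h₂ falls below the rate achievable on dragonfly nymphs alone: E₂/h₂ = λE₁/(1 + λh₁).
Solve for λ: λE₁h₂ = E₂(1 + λh₁) → λ(E₁h₂ − E₂h₁) = E₂ → λ = E₂/(E₁h₂ − E₂h₁).
λ = 22/(43×29 − 22×26) = 22/675 = 0.03259 per s.

0.033 per s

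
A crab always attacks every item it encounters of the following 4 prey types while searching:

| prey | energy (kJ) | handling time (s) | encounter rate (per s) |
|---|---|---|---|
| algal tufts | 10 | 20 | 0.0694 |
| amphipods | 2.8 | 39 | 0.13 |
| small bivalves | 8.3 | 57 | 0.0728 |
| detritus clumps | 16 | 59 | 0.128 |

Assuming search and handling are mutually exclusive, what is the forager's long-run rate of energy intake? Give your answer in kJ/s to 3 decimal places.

Energy encountered per unit search time: 0.0694×10 + 0.13×2.8 + 0.0728×8.3 + 0.128×16 = 3.71 kJ/s.
Handling time per unit search time: 0.0694×20 + 0.13×39 + 0.0728×57 + 0.128×59 = 18.16.
Rate = 3.71/(1 + 18.16) = 0.1936 kJ/s.

0.194 kJ/s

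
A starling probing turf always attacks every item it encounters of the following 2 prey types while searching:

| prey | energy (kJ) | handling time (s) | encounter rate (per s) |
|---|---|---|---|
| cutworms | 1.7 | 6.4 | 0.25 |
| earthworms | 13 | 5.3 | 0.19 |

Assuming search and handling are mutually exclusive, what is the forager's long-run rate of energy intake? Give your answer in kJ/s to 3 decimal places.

R = (0.25×1.7 + 0.19×13) / (1 + 0.25×6.4 + 0.19×5.3) = 2.895/3.607 = 0.8026 kJ/s.

0.803 kJ/s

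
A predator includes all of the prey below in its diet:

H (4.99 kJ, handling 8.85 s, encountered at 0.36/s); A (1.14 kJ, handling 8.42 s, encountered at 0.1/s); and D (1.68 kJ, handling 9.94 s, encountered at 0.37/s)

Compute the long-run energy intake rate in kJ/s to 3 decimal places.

0.291 kJ/s

R = (0.36×4.99 + 0.1×1.14 + 0.37×1.68) / (1 + 0.36×8.85 + 0.1×8.42 + 0.37×9.94) = 2.532/8.706 = 0.2908 kJ/s.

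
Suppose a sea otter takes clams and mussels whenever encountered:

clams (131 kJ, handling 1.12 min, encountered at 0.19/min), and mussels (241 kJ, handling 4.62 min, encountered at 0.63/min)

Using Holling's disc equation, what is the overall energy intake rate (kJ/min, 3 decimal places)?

R = (0.19×131 + 0.63×241) / (1 + 0.19×1.12 + 0.63×4.62) = 176.7/4.123 = 42.86 kJ/min.

42.858 kJ/min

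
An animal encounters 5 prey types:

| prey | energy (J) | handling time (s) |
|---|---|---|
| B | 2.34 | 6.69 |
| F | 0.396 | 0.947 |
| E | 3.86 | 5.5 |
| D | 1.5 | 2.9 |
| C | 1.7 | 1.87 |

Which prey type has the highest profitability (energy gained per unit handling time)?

In descending order of E/h:
C: 1.7/1.87 = 0.909 J/s
E: 3.86/5.5 = 0.702 J/s
D: 1.5/2.9 = 0.517 J/s
F: 0.396/0.947 = 0.418 J/s
B: 2.34/6.69 = 0.35 J/s

C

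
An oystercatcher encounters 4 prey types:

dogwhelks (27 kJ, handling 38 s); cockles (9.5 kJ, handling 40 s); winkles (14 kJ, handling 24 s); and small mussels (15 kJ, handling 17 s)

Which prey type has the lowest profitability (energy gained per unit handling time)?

In descending order of E/h:
small mussels: 15/17 = 0.882 kJ/s
dogwhelks: 27/38 = 0.711 kJ/s
winkles: 14/24 = 0.583 kJ/s
cockles: 9.5/40 = 0.237 kJ/s

cockles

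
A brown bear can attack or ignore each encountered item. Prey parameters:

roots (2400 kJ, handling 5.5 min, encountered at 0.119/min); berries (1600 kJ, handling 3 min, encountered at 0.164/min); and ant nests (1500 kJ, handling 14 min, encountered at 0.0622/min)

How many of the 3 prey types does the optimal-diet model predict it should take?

Profitabilities (E/h, kJ/min): berries 533, roots 436, ant nests 107. Add prey in this order while the next type's profitability exceeds the intake rate on those already taken.
Rate on top 1: 175.9. roots: 436 > 175.9 → include.
Rate on top 2: 255.3. ant nests: 107 < 255.3 → exclude; stop.
Optimal diet: berries, roots — 2 of 3 types.

2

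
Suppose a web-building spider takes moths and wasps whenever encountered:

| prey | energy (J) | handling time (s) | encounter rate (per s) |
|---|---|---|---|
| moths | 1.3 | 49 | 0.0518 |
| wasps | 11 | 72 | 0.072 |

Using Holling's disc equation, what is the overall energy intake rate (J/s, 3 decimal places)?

0.099 J/s

Energy encountered per unit search time: 0.0518×1.3 + 0.072×11 = 0.8593 J/s.
Handling time per unit search time: 0.0518×49 + 0.072×72 = 7.722.
Rate = 0.8593/(1 + 7.722) = 0.09852 J/s.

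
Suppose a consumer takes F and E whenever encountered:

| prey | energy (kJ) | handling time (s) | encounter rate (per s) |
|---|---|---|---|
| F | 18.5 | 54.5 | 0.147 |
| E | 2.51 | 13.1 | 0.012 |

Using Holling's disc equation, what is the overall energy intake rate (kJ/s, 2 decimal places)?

R = (0.147×18.5 + 0.012×2.51) / (1 + 0.147×54.5 + 0.012×13.1) = 2.75/9.169 = 0.2999 kJ/s.

0.30 kJ/s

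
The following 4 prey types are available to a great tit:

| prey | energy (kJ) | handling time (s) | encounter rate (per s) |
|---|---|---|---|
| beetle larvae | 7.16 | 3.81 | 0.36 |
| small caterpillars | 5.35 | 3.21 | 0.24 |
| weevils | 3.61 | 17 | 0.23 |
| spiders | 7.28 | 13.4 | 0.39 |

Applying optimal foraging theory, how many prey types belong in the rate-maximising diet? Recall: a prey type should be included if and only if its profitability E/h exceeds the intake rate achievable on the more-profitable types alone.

2

Rank by E/h (kJ/s): beetle larvae 1.88, small caterpillars 1.67, spiders 0.543, weevils 0.212. Include each in turn until the next type's E/h falls below the running intake rate.
Rate on top 1: 1.087. small caterpillars: 1.67 > 1.087 → include.
Rate on top 2: 1.229. spiders: 0.543 < 1.229 → exclude; stop.
Optimal diet: beetle larvae, small caterpillars — 2 of 4 types.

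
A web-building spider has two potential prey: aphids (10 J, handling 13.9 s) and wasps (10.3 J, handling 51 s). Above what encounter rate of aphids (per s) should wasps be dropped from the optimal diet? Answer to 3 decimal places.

0.028 per s

At the threshold, the rate on aphids alone equals the profitability of wasps: λ·10/(1 + λ·13.9) = 10.3/51 = 0.202.
Rearranging, λ(10 − 0.202×13.9) = 0.202, so λ = 0.202/7.193 = 0.02808 per s.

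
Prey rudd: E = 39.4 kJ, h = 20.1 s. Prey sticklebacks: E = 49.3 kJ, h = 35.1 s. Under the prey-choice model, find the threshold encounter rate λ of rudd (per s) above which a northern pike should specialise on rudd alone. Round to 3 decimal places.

At the threshold, the rate on rudd alone equals the profitability of sticklebacks: λ·39.4/(1 + λ·20.1) = 49.3/35.1 = 1.405.
Rearranging, λ(39.4 − 1.405×20.1) = 1.405, so λ = 1.405/11.17 = 0.1258 per s.

0.126 per s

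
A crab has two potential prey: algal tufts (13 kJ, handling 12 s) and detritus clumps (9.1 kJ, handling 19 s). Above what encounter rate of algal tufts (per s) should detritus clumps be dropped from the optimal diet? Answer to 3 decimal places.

Drop detritus clumps once their profitability E₂/h₂ falls below the rate achievable on algal tufts alone: E₂/h₂ = λE₁/(1 + λh₁).
Solve for λ: λE₁h₂ = E₂(1 + λh₁) → λ(E₁h₂ − E₂h₁) = E₂ → λ = E₂/(E₁h₂ − E₂h₁).
λ = 9.1/(13×19 − 9.1×12) = 9.1/137.8 = 0.06604 per s.

0.066 per s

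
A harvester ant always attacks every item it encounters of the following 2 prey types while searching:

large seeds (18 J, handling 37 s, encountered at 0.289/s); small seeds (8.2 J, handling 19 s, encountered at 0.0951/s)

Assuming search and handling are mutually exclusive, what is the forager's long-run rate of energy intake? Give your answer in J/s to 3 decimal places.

Energy encountered per unit search time: 0.289×18 + 0.0951×8.2 = 5.982 J/s.
Handling time per unit search time: 0.289×37 + 0.0951×19 = 12.5.
Rate = 5.982/(1 + 12.5) = 0.4431 J/s.

0.443 J/s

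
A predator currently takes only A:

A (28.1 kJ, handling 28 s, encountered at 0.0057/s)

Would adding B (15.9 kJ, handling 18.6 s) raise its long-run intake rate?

Yes

Current rate: (0.0057×28.1)/(1 + 0.0057×28) = 0.1381 kJ/s.
Profitability of B: 15.9/18.6 = 0.8548 kJ/s.
0.8548 > 0.1381, so adding B raises the average — include it.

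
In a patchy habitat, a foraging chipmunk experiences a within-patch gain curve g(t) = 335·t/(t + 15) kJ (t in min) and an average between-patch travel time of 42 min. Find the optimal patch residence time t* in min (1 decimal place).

Maximise g(t)/(T+t): set derivative to zero → g'(t)(T+t) = g(t).
g'(t) = 335·15/(t + 15)². Setting 335·15/(t+15)² = 335t/[(t+15)(42+t)] gives 15(42+t) = t(t+15), so t² = 15×42 = 630.
t* = √630 = 25.1 min.

25.1 min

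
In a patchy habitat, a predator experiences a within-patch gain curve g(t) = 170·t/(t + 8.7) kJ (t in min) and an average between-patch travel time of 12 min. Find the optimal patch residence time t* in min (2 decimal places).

By the marginal value theorem, leave when the instantaneous gain rate g'(t) equals the habitat-wide average g(t)/(T + t).
g'(t) = 170·8.7/(t + 8.7)². Setting 170·8.7/(t+8.7)² = 170t/[(t+8.7)(12+t)] gives 8.7(12+t) = t(t+8.7), so t² = 8.7×12 = 104.4.
t* = √104.4 = 10.22 min.

10.22 min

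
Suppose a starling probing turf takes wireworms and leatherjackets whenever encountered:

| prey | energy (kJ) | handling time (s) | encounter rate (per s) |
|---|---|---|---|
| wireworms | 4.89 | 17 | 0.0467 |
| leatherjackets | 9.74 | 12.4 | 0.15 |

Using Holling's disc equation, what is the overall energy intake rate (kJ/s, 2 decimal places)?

0.46 kJ/s

Energy encountered per unit search time: 0.0467×4.89 + 0.15×9.74 = 1.689 kJ/s.
Handling time per unit search time: 0.0467×17 + 0.15×12.4 = 2.654.
Rate = 1.689/(1 + 2.654) = 0.4623 kJ/s.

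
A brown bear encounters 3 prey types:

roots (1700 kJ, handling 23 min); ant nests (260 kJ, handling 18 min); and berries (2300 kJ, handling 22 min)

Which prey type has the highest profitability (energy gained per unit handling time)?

berries

In descending order of E/h:
berries: 2300/22 = 105 kJ/min
roots: 1700/23 = 73.9 kJ/min
ant nests: 260/18 = 14.4 kJ/min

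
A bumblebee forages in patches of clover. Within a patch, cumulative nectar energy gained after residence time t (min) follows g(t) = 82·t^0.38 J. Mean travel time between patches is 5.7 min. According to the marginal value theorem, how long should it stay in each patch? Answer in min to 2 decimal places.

3.49 min

Optimal t* satisfies g'(t*) = g(t*)/(T + t*).
g'(t) = 0.38·82·t^-0.62. Setting 0.38·82·t^-0.62 = 82·t^0.38/(5.7+t) gives 0.38(5.7+t) = t, so 0.62·t = 0.38×5.7.
t* = 0.38×5.7/0.62 = 3.494 min.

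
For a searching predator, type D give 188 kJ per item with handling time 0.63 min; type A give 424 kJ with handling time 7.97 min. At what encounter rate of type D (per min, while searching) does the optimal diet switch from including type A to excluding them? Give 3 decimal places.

0.344 per min

At the threshold, the rate on type D alone equals the profitability of type A: λ·188/(1 + λ·0.63) = 424/7.97 = 53.2.
Rearranging, λ(188 − 53.2×0.63) = 53.2, so λ = 53.2/154.5 = 0.3444 per min.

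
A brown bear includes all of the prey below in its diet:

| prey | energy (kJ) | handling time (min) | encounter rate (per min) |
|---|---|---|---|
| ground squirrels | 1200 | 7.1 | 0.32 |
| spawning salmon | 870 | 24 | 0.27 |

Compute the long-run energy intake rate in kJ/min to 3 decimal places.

R = (0.32×1200 + 0.27×870) / (1 + 0.32×7.1 + 0.27×24) = 618.9/9.752 = 63.46 kJ/min.

63.464 kJ/min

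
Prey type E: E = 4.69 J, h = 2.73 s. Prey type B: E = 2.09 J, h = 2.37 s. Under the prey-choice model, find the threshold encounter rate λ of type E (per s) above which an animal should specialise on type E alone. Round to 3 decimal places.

At the threshold, the rate on type E alone equals the profitability of type B: λ·4.69/(1 + λ·2.73) = 2.09/2.37 = 0.8819.
Rearranging, λ(4.69 − 0.8819×2.73) = 0.8819, so λ = 0.8819/2.283 = 0.3864 per s.

0.386 per s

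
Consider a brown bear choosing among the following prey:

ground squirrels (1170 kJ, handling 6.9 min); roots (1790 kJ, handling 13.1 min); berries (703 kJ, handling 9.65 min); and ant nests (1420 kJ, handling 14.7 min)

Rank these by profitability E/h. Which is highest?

ground squirrels

Profitability E/h (kJ/min): ground squirrels = 1170/6.9 = 170, roots = 1790/13.1 = 137, berries = 703/9.65 = 72.8, ant nests = 1420/14.7 = 96.6.
Ranked: ground squirrels > roots > ant nests > berries.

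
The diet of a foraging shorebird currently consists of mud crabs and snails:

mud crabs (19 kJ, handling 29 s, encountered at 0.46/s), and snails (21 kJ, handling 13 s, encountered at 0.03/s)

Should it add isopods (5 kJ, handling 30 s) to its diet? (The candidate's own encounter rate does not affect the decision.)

No

Intake rate on the current diet: R = (0.46×19 + 0.03×21) / (1 + 0.46×29 + 0.03×13) = 9.37/14.73 = 0.6361 kJ/s.
isopods: E/h = 5/30 = 0.1667 kJ/s.
Since 0.1667 < R, time spent handling isopods is better spent searching.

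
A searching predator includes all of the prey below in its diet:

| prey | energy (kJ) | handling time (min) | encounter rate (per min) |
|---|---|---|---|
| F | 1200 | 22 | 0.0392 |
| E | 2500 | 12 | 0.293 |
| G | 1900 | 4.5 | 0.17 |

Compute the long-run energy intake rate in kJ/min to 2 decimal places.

179.47 kJ/min

R = (0.0392×1200 + 0.293×2500 + 0.17×1900) / (1 + 0.0392×22 + 0.293×12 + 0.17×4.5) = 1103/6.143 = 179.5 kJ/min.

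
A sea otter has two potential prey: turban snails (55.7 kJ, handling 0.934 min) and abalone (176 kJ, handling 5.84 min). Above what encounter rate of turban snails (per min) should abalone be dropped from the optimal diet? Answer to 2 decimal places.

Drop abalone once their profitability E₂/h₂ falls below the rate achievable on turban snails alone: E₂/h₂ = λE₁/(1 + λh₁).
Solve for λ: λE₁h₂ = E₂(1 + λh₁) → λ(E₁h₂ − E₂h₁) = E₂ → λ = E₂/(E₁h₂ − E₂h₁).
λ = 176/(55.7×5.84 − 176×0.934) = 176/160.9 = 1.094 per min.

1.09 per min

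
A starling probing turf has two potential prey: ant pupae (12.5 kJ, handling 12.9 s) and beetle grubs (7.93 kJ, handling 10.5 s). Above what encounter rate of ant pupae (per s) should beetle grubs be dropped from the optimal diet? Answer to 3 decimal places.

0.274 per s

At the threshold, the rate on ant pupae alone equals the profitability of beetle grubs: λ·12.5/(1 + λ·12.9) = 7.93/10.5 = 0.7552.
Rearranging, λ(12.5 − 0.7552×12.9) = 0.7552, so λ = 0.7552/2.757 = 0.2739 per s.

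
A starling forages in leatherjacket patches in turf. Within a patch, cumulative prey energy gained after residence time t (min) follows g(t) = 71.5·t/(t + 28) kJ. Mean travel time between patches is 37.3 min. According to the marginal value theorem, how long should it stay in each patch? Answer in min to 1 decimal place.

32.3 min

Maximise g(t)/(T+t): set derivative to zero → g'(t)(T+t) = g(t).
g'(t) = 71.5·28/(t + 28)². Setting 71.5·28/(t+28)² = 71.5t/[(t+28)(37.3+t)] gives 28(37.3+t) = t(t+28), so t² = 28×37.3 = 1044.
t* = √1044 = 32.32 min.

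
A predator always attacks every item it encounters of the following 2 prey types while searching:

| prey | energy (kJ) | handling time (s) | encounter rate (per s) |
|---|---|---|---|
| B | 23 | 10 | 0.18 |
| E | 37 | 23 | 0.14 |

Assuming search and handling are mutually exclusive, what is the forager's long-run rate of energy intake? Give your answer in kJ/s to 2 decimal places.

R = (0.18×23 + 0.14×37) / (1 + 0.18×10 + 0.14×23) = 9.32/6.02 = 1.548 kJ/s.

1.55 kJ/s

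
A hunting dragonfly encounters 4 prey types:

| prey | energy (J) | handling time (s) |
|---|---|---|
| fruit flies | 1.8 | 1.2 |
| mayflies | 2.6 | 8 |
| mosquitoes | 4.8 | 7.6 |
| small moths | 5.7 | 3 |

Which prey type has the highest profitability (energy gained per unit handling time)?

In descending order of E/h:
small moths: 5.7/3 = 1.9 J/s
fruit flies: 1.8/1.2 = 1.5 J/s
mosquitoes: 4.8/7.6 = 0.632 J/s
mayflies: 2.6/8 = 0.325 J/s

small moths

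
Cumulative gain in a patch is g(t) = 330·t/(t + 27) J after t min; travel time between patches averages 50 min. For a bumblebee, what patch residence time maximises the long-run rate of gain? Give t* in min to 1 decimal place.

36.7 min

By the marginal value theorem, leave when the instantaneous gain rate g'(t) equals the habitat-wide average g(t)/(T + t).
g'(t) = 330·27/(t + 27)². Setting 330·27/(t+27)² = 330t/[(t+27)(50+t)] gives 27(50+t) = t(t+27), so t² = 27×50 = 1350.
t* = √1350 = 36.74 min.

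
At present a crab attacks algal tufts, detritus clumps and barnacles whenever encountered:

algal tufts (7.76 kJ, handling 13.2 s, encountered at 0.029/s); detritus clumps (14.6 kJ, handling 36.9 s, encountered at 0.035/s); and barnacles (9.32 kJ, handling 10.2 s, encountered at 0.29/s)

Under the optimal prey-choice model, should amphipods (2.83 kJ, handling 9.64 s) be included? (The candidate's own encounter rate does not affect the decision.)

Intake rate on the current diet: R = (0.029×7.76 + 0.035×14.6 + 0.29×9.32) / (1 + 0.029×13.2 + 0.035×36.9 + 0.29×10.2) = 3.439/5.632 = 0.6106 kJ/s.
amphipods: E/h = 2.83/9.64 = 0.2936 kJ/s.
Since 0.2936 < R, time spent handling amphipods is better spent searching.

No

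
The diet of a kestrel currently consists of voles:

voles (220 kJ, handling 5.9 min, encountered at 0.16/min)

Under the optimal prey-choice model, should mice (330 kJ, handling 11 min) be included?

Current rate: (0.16×220)/(1 + 0.16×5.9) = 18.11 kJ/min.
mice: E/h = 330/11 = 30 kJ/min.
Since 30 > R, including mice increases the long-run rate.

Yes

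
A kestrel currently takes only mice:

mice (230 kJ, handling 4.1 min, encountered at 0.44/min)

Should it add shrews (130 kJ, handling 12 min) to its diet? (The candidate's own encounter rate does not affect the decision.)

On mice alone, R = ΣλE/(1+Σλh) = 101.2/2.804 = 36.09 kJ/min.
shrews: E/h = 130/12 = 10.83 kJ/min.
10.83 < 36.09, so adding shrews would lower the average — exclude it.

No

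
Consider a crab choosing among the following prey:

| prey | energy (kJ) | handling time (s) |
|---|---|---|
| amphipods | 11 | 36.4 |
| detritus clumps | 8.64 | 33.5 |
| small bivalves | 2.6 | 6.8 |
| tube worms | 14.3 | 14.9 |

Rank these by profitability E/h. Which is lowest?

detritus clumps

Profitability E/h (kJ/s): amphipods = 11/36.4 = 0.302, detritus clumps = 8.64/33.5 = 0.258, small bivalves = 2.6/6.8 = 0.382, tube worms = 14.3/14.9 = 0.96.
Ranked: tube worms > small bivalves > amphipods > detritus clumps.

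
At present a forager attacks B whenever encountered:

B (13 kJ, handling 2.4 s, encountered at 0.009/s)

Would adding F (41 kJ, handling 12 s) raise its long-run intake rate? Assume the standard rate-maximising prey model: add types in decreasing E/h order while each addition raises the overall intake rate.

Yes

Intake rate on the current diet: R = (0.009×13) / (1 + 0.009×2.4) = 0.117/1.022 = 0.1145 kJ/s.
F: E/h = 41/12 = 3.417 kJ/s.
3.417 > 0.1145, so adding F raises the average — include it.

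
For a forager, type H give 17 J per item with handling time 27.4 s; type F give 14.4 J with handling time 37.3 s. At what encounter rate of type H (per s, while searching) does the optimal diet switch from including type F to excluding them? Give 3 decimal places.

0.060 per s

Drop type F once their profitability E₂/h₂ falls below the rate achievable on type H alone: E₂/h₂ = λE₁/(1 + λh₁).
Solve for λ: λE₁h₂ = E₂(1 + λh₁) → λ(E₁h₂ − E₂h₁) = E₂ → λ = E₂/(E₁h₂ − E₂h₁).
λ = 14.4/(17×37.3 − 14.4×27.4) = 14.4/239.5 = 0.06012 per s.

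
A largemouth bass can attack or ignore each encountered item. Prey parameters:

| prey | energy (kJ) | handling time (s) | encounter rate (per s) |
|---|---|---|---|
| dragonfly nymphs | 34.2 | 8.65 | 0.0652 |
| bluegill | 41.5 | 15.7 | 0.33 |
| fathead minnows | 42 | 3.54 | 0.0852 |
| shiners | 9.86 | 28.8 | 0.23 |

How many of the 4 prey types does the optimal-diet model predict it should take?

2

Profitabilities (E/h, kJ/s): fathead minnows 11.9, dragonfly nymphs 3.95, bluegill 2.64, shiners 0.342. Add prey in this order while the next type's profitability exceeds the intake rate on those already taken.
Rate on top 1: 2.749. dragonfly nymphs: 3.95 > 2.749 → include.
Rate on top 2: 3.113. bluegill: 2.64 < 3.113 → exclude; stop.
Optimal diet: fathead minnows, dragonfly nymphs — 2 of 4 types.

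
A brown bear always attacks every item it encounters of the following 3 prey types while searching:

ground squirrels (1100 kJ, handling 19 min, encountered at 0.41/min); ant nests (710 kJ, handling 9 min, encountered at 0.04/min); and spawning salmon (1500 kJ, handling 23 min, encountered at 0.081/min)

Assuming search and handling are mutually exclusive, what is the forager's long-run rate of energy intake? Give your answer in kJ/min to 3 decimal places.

54.563 kJ/min

R = (0.41×1100 + 0.04×710 + 0.081×1500) / (1 + 0.41×19 + 0.04×9 + 0.081×23) = 600.9/11.01 = 54.56 kJ/min.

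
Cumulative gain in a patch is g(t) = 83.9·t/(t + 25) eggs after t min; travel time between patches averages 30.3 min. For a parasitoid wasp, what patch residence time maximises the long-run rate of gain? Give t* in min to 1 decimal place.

Maximise g(t)/(T+t): set derivative to zero → g'(t)(T+t) = g(t).
g'(t) = 83.9·25/(t + 25)². Setting 83.9·25/(t+25)² = 83.9t/[(t+25)(30.3+t)] gives 25(30.3+t) = t(t+25), so t² = 25×30.3 = 757.5.
t* = √757.5 = 27.52 min.

27.5 min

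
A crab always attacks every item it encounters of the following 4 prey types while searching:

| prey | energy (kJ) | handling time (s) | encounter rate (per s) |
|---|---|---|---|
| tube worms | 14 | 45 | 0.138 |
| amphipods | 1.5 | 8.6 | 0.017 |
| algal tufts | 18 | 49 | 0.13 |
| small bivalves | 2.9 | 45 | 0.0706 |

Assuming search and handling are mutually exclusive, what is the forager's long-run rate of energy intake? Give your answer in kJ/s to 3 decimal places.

R = Σλ_iE_i / (1 + Σλ_ih_i)
Numerator: 0.138×14 + 0.017×1.5 + 0.13×18 + 0.0706×2.9 = 4.502
Denominator: 1 + 0.138×45 + 0.017×8.6 + 0.13×49 + 0.0706×45 = 16.9
R = 4.502/16.9 = 0.2664 kJ/s

0.266 kJ/s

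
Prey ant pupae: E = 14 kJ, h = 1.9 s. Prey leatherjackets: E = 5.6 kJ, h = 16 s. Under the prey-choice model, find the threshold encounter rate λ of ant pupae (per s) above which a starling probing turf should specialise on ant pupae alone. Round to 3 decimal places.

0.026 per s

Drop leatherjackets once their profitability E₂/h₂ falls below the rate achievable on ant pupae alone: E₂/h₂ = λE₁/(1 + λh₁).
Solve for λ: λE₁h₂ = E₂(1 + λh₁) → λ(E₁h₂ − E₂h₁) = E₂ → λ = E₂/(E₁h₂ − E₂h₁).
λ = 5.6/(14×16 − 5.6×1.9) = 5.6/213.4 = 0.02625 per s.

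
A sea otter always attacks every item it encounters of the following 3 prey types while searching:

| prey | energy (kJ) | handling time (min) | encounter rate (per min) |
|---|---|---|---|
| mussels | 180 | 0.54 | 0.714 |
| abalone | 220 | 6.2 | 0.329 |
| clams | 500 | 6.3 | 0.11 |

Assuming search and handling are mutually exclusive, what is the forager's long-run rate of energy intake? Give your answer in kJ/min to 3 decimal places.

62.136 kJ/min

R = (0.714×180 + 0.329×220 + 0.11×500) / (1 + 0.714×0.54 + 0.329×6.2 + 0.11×6.3) = 255.9/4.118 = 62.14 kJ/min.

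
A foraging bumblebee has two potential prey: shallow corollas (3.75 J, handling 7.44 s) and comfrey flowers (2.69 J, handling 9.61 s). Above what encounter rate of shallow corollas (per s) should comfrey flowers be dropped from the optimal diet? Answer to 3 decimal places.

Drop comfrey flowers once their profitability E₂/h₂ falls below the rate achievable on shallow corollas alone: E₂/h₂ = λE₁/(1 + λh₁).
Solve for λ: λE₁h₂ = E₂(1 + λh₁) → λ(E₁h₂ − E₂h₁) = E₂ → λ = E₂/(E₁h₂ − E₂h₁).
λ = 2.69/(3.75×9.61 − 2.69×7.44) = 2.69/16.02 = 0.1679 per s.

0.168 per s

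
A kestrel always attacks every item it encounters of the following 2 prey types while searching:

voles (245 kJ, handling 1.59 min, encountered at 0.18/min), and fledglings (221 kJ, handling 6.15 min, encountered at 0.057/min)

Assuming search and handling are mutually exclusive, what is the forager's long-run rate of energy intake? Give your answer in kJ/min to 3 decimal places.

Energy encountered per unit search time: 0.18×245 + 0.057×221 = 56.7 kJ/min.
Handling time per unit search time: 0.18×1.59 + 0.057×6.15 = 0.6368.
Rate = 56.7/(1 + 0.6368) = 34.64 kJ/min.

34.640 kJ/min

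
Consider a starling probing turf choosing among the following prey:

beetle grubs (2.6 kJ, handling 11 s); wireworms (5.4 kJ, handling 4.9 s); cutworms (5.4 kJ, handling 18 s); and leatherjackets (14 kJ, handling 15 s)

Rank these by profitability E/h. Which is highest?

In descending order of E/h:
wireworms: 5.4/4.9 = 1.1 kJ/s
leatherjackets: 14/15 = 0.933 kJ/s
cutworms: 5.4/18 = 0.3 kJ/s
beetle grubs: 2.6/11 = 0.236 kJ/s

wireworms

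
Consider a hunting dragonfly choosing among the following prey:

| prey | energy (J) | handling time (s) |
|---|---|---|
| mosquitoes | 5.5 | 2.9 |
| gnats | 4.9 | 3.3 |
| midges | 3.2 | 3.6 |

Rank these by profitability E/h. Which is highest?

mosquitoes

In descending order of E/h:
mosquitoes: 5.5/2.9 = 1.9 J/s
gnats: 4.9/3.3 = 1.48 J/s
midges: 3.2/3.6 = 0.889 J/s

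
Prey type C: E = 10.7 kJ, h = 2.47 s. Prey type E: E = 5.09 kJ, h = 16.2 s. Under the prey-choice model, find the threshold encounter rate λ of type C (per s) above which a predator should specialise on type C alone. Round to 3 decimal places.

The zero-one rule: include type E iff E₂/h₂ > λE₁/(1+λh₁). Equality gives the switch point.
λE₁h₂ = E₂ + λE₂h₁ ⇒ λ = E₂/(E₁h₂ − E₂h₁) = 5.09/(173.3 − 12.57) = 0.03166 per s.

0.032 per s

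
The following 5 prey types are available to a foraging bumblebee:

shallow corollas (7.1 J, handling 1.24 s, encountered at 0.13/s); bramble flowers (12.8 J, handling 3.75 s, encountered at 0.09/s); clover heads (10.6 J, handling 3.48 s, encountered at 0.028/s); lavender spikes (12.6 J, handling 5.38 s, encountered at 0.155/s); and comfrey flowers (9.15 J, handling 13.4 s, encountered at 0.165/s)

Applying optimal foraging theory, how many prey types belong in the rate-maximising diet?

Rank by E/h (J/s): shallow corollas 5.73, bramble flowers 3.41, clover heads 3.05, lavender spikes 2.34, comfrey flowers 0.683. Include each in turn until the next type's E/h falls below the running intake rate.
Rate on top 1: 0.7949. bramble flowers: 3.41 > 0.7949 → include.
Rate on top 2: 1.385. clover heads: 3.05 > 1.385 → include.
Rate on top 3: 1.486. lavender spikes: 2.34 > 1.486 → include.
Rate on top 4: 1.78. comfrey flowers: 0.683 < 1.78 → exclude; stop.
Optimal diet: shallow corollas, bramble flowers, clover heads, lavender spikes — 4 of 5 types.

4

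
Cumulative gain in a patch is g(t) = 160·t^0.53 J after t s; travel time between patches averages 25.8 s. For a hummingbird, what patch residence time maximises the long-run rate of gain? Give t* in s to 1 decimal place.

29.1 s

Maximise g(t)/(T+t): set derivative to zero → g'(t)(T+t) = g(t).
g'(t) = 0.53·160·t^-0.47. Setting 0.53·160·t^-0.47 = 160·t^0.53/(25.8+t) gives 0.53(25.8+t) = t, so 0.47·t = 0.53×25.8.
t* = 0.53×25.8/0.47 = 29.09 s.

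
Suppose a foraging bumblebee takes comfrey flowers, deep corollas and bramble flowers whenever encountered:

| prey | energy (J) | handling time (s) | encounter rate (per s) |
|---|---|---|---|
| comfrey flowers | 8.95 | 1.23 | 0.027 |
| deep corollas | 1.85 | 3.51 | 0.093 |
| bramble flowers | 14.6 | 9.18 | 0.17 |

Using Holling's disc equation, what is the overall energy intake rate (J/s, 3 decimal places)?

R = Σλ_iE_i / (1 + Σλ_ih_i)
Numerator: 0.027×8.95 + 0.093×1.85 + 0.17×14.6 = 2.896
Denominator: 1 + 0.027×1.23 + 0.093×3.51 + 0.17×9.18 = 2.92
R = 2.896/2.92 = 0.9916 J/s

0.992 J/s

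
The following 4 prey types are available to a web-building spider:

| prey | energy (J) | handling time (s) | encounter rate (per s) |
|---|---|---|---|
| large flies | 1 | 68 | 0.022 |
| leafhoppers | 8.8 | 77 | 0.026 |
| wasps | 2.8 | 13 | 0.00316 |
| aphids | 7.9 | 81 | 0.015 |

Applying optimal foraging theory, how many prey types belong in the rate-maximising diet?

Profitabilities (E/h, J/s): wasps 0.215, leafhoppers 0.114, aphids 0.0975, large flies 0.0147. Add prey in this order while the next type's profitability exceeds the intake rate on those already taken.
Rate on top 1: 0.008499. leafhoppers: 0.114 > 0.008499 → include.
Rate on top 2: 0.07809. aphids: 0.0975 > 0.07809 → include.
Rate on top 3: 0.08364. large flies: 0.0147 < 0.08364 → exclude; stop.
Optimal diet: wasps, leafhoppers, aphids — 3 of 4 types.

3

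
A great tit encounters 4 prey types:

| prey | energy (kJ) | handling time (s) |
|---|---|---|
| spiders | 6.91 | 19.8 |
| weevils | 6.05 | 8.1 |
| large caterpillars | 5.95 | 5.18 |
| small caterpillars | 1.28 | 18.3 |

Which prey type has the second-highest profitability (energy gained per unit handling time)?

weevils

Profitability E/h (kJ/s): spiders = 6.91/19.8 = 0.349, weevils = 6.05/8.1 = 0.747, large caterpillars = 5.95/5.18 = 1.15, small caterpillars = 1.28/18.3 = 0.0699.
Ranked: large caterpillars > weevils > spiders > small caterpillars.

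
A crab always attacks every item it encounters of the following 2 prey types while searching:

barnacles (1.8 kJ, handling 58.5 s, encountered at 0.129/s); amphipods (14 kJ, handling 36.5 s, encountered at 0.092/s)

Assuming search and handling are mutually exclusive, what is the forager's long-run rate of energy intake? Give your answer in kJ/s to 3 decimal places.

Energy encountered per unit search time: 0.129×1.8 + 0.092×14 = 1.52 kJ/s.
Handling time per unit search time: 0.129×58.5 + 0.092×36.5 = 10.9.
Rate = 1.52/(1 + 10.9) = 0.1277 kJ/s.

0.128 kJ/s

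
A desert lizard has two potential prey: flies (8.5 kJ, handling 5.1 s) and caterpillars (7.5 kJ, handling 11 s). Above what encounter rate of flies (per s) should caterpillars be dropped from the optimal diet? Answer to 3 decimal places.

Drop caterpillars once their profitability E₂/h₂ falls below the rate achievable on flies alone: E₂/h₂ = λE₁/(1 + λh₁).
Solve for λ: λE₁h₂ = E₂(1 + λh₁) → λ(E₁h₂ − E₂h₁) = E₂ → λ = E₂/(E₁h₂ − E₂h₁).
λ = 7.5/(8.5×11 − 7.5×5.1) = 7.5/55.25 = 0.1357 per s.

0.136 per s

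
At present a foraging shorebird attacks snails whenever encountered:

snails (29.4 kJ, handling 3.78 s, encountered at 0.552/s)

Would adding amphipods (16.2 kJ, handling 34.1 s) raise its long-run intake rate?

Current rate: (0.552×29.4)/(1 + 0.552×3.78) = 5.258 kJ/s.
Profitability of amphipods: 16.2/34.1 = 0.4751 kJ/s.
Since 0.4751 < R, time spent handling amphipods is better spent searching.

No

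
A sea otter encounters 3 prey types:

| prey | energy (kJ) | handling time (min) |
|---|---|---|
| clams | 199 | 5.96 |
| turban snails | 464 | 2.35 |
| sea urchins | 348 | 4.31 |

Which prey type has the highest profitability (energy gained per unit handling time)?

Profitability E/h (kJ/min): clams = 199/5.96 = 33.4, turban snails = 464/2.35 = 197, sea urchins = 348/4.31 = 80.7.
Ranked: turban snails > sea urchins > clams.

turban snails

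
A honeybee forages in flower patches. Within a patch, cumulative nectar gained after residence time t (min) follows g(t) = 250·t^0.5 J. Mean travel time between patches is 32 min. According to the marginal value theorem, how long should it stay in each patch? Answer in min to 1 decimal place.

32.0 min

Maximise g(t)/(T+t): set derivative to zero → g'(t)(T+t) = g(t).
g'(t) = 0.5·250·t^-0.5. Setting 0.5·250·t^-0.5 = 250·t^0.5/(32+t) gives 0.5(32+t) = t, so 0.50·t = 0.5×32.
t* = 0.5×32/0.50 = 32 min.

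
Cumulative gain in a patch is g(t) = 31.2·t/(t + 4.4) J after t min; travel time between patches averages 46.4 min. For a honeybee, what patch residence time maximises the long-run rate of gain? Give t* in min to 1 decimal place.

14.3 min

Maximise g(t)/(T+t): set derivative to zero → g'(t)(T+t) = g(t).
g'(t) = 31.2·4.4/(t + 4.4)². Setting 31.2·4.4/(t+4.4)² = 31.2t/[(t+4.4)(46.4+t)] gives 4.4(46.4+t) = t(t+4.4), so t² = 4.4×46.4 = 204.2.
t* = √204.2 = 14.29 min.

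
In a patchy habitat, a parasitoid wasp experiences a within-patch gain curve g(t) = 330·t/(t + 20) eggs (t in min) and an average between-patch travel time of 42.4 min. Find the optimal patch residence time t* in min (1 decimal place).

29.1 min

By the marginal value theorem, leave when the instantaneous gain rate g'(t) equals the habitat-wide average g(t)/(T + t).
g'(t) = 330·20/(t + 20)². Setting 330·20/(t+20)² = 330t/[(t+20)(42.4+t)] gives 20(42.4+t) = t(t+20), so t² = 20×42.4 = 848.
t* = √848 = 29.12 min.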